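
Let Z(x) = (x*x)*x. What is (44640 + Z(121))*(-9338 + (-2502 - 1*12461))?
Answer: -44135500501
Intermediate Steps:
Z(x) = x³ (Z(x) = x²*x = x³)
(44640 + Z(121))*(-9338 + (-2502 - 1*12461)) = (44640 + 121³)*(-9338 + (-2502 - 1*12461)) = (44640 + 1771561)*(-9338 + (-2502 - 12461)) = 1816201*(-9338 - 14963) = 1816201*(-24301) = -44135500501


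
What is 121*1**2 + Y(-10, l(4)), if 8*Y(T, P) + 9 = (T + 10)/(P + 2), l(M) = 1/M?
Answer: 959/8 ≈ 119.88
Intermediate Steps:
l(M) = 1/M
Y(T, P) = -9/8 + (10 + T)/(8*(2 + P)) (Y(T, P) = -9/8 + ((T + 10)/(P + 2))/8 = -9/8 + ((10 + T)/(2 + P))/8 = -9/8 + (10 + T)/(8*(2 + P)))
121*1**2 + Y(-10, l(4)) = 121*1**2 + (-8 - 10 - 9/4)/(8*(2 + 1/4)) = 121*1 + (-8 - 10 - 9*1/4)/(8*(2 + 1/4)) = 121 + (-8 - 10 - 9/4)/(8*(9/4)) = 121 + (1/8)*(4/9)*(-81/4) = 121 - 9/8 = 959/8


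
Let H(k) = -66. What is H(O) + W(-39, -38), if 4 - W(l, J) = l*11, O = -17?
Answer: 367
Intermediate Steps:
W(l, J) = 4 - 11*l (W(l, J) = 4 - l*11 = 4 - 11*l)
H(O) + W(-39, -38) = -66 + (4 - 11*(-39)) = -66 + (4 + 429) = -66 + 433 = 367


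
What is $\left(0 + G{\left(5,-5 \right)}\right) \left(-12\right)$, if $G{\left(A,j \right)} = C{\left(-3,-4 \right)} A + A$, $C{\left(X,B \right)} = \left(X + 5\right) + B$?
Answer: $60$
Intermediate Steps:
$C{\left(X,B \right)} = 5 + B + X$ ($C{\left(X,B \right)} = \left(5 + X\right) + B = 5 + B + X$)
$G{\left(A,j \right)} = - A$ ($G{\left(A,j \right)} = \left(5 - 4 - 3\right) A + A = - 2 A + A = - A$)
$\left(0 + G{\left(5,-5 \right)}\right) \left(-12\right) = \left(0 - 5\right) \left(-12\right) = \left(-5\right) \left(-12\right) = 60$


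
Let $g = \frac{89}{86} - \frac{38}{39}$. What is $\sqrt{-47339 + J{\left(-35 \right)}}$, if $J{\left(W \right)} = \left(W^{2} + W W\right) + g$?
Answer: $\frac{i \sqrt{504969865062}}{3354} \approx 211.87 i$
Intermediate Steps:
$g = \frac{203}{3354}$ ($g = 89 \cdot \frac{1}{86} - \frac{38}{39} = \frac{89}{86} - \frac{38}{39} = \frac{203}{3354} \approx 0.060525$)
$J{\left(W \right)} = \frac{203}{3354} + 2 W^{2}$ ($J{\left(W \right)} = \left(W^{2} + W W\right) + \frac{203}{3354} = \left(W^{2} + W^{2}\right) + \frac{203}{3354} = 2 W^{2} + \frac{203}{3354} = \frac{203}{3354} + 2 W^{2}$)
$\sqrt{-47339 + J{\left(-35 \right)}} = \sqrt{-47339 + \left(\frac{203}{3354} + 2 \left(-35\right)^{2}\right)} = \sqrt{-47339 + \left(\frac{203}{3354} + 2 \cdot 1225\right)} = \sqrt{-47339 + \left(\frac{203}{3354} + 2450\right)} = \sqrt{-47339 + \frac{8217503}{3354}} = \sqrt{- \frac{150557503}{3354}} = \frac{i \sqrt{504969865062}}{3354}$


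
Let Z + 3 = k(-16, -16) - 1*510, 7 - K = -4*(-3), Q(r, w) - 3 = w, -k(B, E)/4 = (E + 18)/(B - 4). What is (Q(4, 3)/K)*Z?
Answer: 15378/25 ≈ 615.12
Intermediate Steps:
k(B, E) = -4*(18 + E)/(-4 + B) (k(B, E) = -4*(E + 18)/(B - 4) = -4*(18 + E)/(-4 + B))
Q(r, w) = 3 + w
K = -5 (K = 7 - (-4)*(-3) = 7 - 1*12 = 7 - 12 = -5)
Z = -2563/5 (Z = -3 + (4*(-18 - 1*(-16))/(-4 - 16) - 1*510) = -3 + (4*(-18 + 16)/(-20) - 510) = -3 + (4*(-1/20)*(-2) - 510) = -3 + (2/5 - 510) = -3 - 2548/5 = -2563/5 ≈ -512.60)
(Q(4, 3)/K)*Z = ((3 + 3)/(-5))*(-2563/5) = (6*(-1/5))*(-2563/5) = -6/5*(-2563/5) = 15378/25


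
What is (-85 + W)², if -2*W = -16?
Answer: 5929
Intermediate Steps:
W = 8 (W = -½*(-16) = 8)
(-85 + W)² = (-85 + 8)² = (-77)² = 5929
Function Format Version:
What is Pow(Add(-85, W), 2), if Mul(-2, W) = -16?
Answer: 5929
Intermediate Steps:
W = 8 (W = Mul(Rational(-1, 2), -16) = 8)
Pow(Add(-85, W), 2) = Pow(Add(-85, 8), 2) = Pow(-77, 2) = 5929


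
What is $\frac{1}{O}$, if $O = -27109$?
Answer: $- \frac{1}{27109} \approx -3.6888 \cdot 10^{-5}$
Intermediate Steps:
$\frac{1}{O} = \frac{1}{-27109} = - \frac{1}{27109}$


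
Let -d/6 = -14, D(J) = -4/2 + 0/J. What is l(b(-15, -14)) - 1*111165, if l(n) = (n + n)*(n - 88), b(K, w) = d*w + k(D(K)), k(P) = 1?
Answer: 2856885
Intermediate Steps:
D(J) = -2 (D(J) = -4*1/2 + 0 = -2 + 0 = -2)
d = 84 (d = -6*(-14) = 84)
b(K, w) = 1 + 84*w (b(K, w) = 84*w + 1 = 1 + 84*w)
l(n) = 2*n*(-88 + n) (l(n) = (2*n)*(-88 + n) = 2*n*(-88 + n))
l(b(-15, -14)) - 1*111165 = 2*(1 + 84*(-14))*(-88 + (1 + 84*(-14))) - 1*111165 = 2*(1 - 1176)*(-88 + (1 - 1176)) - 111165 = 2*(-1175)*(-88 - 1175) - 111165 = 2*(-1175)*(-1263) - 111165 = 2968050 - 111165 = 2856885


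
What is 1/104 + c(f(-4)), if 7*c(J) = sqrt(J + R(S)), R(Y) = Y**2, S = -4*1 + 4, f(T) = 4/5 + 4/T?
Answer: 1/104 + I*sqrt(5)/35 ≈ 0.0096154 + 0.063888*I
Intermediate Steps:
f(T) = 4/5 + 4/T (f(T) = 4*(1/5) + 4/T = 4/5 + 4/T)
S = 0 (S = -4 + 4 = 0)
c(J) = sqrt(J)/7 (c(J) = sqrt(J + 0**2)/7 = sqrt(J + 0)/7 = sqrt(J)/7)
1/104 + c(f(-4)) = 1/104 + sqrt(4/5 + 4/(-4))/7 = 1/104 + sqrt(4/5 + 4*(-1/4))/7 = 1/104 + sqrt(4/5 - 1)/7 = 1/104 + sqrt(-1/5)/7 = 1/104 + (I*sqrt(5)/5)/7 = 1/104 + I*sqrt(5)/35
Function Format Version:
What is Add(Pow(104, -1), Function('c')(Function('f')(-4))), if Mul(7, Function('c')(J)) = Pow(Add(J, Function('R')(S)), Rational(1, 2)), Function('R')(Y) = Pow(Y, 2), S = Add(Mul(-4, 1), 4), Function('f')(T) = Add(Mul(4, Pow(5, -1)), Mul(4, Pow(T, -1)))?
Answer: Add(Rational(1, 104), Mul(Rational(1, 35), I, Pow(5, Rational(1, 2)))) ≈ Add(0.0096154, Mul(0.063888, I))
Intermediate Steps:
Function('f')(T) = Add(Rational(4, 5), Mul(4, Pow(T, -1))) (Function('f')(T) = Add(Mul(4, Rational(1, 5)), Mul(4, Pow(T, -1))) = Add(Rational(4, 5), Mul(4, Pow(T, -1))))
S = 0 (S = Add(-4, 4) = 0)
Function('c')(J) = Mul(Rational(1, 7), Pow(J, Rational(1, 2))) (Function('c')(J) = Mul(Rational(1, 7), Pow(Add(J, Pow(0, 2)), Rational(1, 2))) = Mul(Rational(1, 7), Pow(Add(J, 0), Rational(1, 2))) = Mul(Rational(1, 7), Pow(J, Rational(1, 2))))
Add(Pow(104, -1), Function('c')(Function('f')(-4))) = Add(Pow(104, -1), Mul(Rational(1, 7), Pow(Add(Rational(4, 5), Mul(4, Pow(-4, -1))), Rational(1, 2)))) = Add(Rational(1, 104), Mul(Rational(1, 7), Pow(Add(Rational(4, 5), Mul(4, Rational(-1, 4))), Rational(1, 2)))) = Add(Rational(1, 104), Mul(Rational(1, 7), Pow(Add(Rational(4, 5), -1), Rational(1, 2)))) = Add(Rational(1, 104), Mul(Rational(1, 7), Pow(Rational(-1, 5), Rational(1, 2)))) = Add(Rational(1, 104), Mul(Rational(1, 7), Mul(Rational(1, 5), I, Pow(5, Rational(1, 2))))) = Add(Rational(1, 104), Mul(Rational(1, 35), I, Pow(5, Rational(1, 2))))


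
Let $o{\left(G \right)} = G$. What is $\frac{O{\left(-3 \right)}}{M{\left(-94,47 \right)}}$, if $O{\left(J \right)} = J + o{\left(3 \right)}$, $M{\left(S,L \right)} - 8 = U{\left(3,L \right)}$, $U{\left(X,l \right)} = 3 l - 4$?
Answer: $0$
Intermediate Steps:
$U{\left(X,l \right)} = -4 + 3 l$
$M{\left(S,L \right)} = 4 + 3 L$ ($M{\left(S,L \right)} = 8 + \left(-4 + 3 L\right) = 4 + 3 L$)
$O{\left(J \right)} = 3 + J$ ($O{\left(J \right)} = J + 3 = 3 + J$)
$\frac{O{\left(-3 \right)}}{M{\left(-94,47 \right)}} = \frac{3 - 3}{4 + 3 \cdot 47} = \frac{0}{4 + 141} = \frac{0}{145} = 0 \cdot \frac{1}{145} = 0$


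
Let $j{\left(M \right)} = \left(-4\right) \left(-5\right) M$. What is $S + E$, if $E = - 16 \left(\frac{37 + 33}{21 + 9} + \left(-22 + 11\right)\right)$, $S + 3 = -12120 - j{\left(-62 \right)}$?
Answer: $- \frac{32233}{3} \approx -10744.0$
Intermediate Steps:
$j{\left(M \right)} = 20 M$
$S = -10883$ ($S = -3 - \left(12120 + 20 \left(-62\right)\right) = -3 - 10880 = -10883$)
$E = \frac{416}{3}$ ($E = - 16 \left(\frac{70}{30} - 11\right) = - 16 \left(70 \cdot \frac{1}{30} - 11\right) = - 16 \left(\frac{7}{3} - 11\right) = \left(-16\right) \left(- \frac{26}{3}\right) = \frac{416}{3} \approx 138.67$)
$S + E = -10883 + \frac{416}{3} = - \frac{32233}{3}$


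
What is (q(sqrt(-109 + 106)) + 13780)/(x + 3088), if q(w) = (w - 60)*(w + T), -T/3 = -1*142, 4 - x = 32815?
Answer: 11783/29723 - 366*I*sqrt(3)/29723 ≈ 0.39643 - 0.021328*I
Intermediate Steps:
x = -32811 (x = 4 - 1*32815 = 4 - 32815 = -32811)
T = 426 (T = -(-3)*142 = -3*(-142) = 426)
q(w) = (-60 + w)*(426 + w) (q(w) = (w - 60)*(w + 426) = (-60 + w)*(426 + w))
(q(sqrt(-109 + 106)) + 13780)/(x + 3088) = ((-25560 + (sqrt(-109 + 106))**2 + 366*sqrt(-109 + 106)) + 13780)/(-32811 + 3088) = ((-25560 + (sqrt(-3))**2 + 366*sqrt(-3)) + 13780)/(-29723) = ((-25560 + (I*sqrt(3))**2 + 366*(I*sqrt(3))) + 13780)*(-1/29723) = ((-25560 - 3 + 366*I*sqrt(3)) + 13780)*(-1/29723) = ((-25563 + 366*I*sqrt(3)) + 13780)*(-1/29723) = (-11783 + 366*I*sqrt(3))*(-1/29723) = 11783/29723 - 366*I*sqrt(3)/29723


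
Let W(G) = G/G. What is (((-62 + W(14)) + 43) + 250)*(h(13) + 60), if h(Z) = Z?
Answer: 16936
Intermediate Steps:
W(G) = 1
(((-62 + W(14)) + 43) + 250)*(h(13) + 60) = (((-62 + 1) + 43) + 250)*(13 + 60) = ((-61 + 43) + 250)*73 = (-18 + 250)*73 = 232*73 = 16936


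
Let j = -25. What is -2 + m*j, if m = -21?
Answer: 523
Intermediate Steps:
-2 + m*j = -2 - 21*(-25) = -2 + 525 = 523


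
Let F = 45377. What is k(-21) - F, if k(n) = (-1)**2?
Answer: -45376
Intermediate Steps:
k(n) = 1
k(-21) - F = 1 - 1*45377 = 1 - 45377 = -45376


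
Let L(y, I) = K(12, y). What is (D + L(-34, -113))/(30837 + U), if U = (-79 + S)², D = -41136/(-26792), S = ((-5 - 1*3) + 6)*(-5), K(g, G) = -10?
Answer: -14174/59608851 ≈ -0.00023778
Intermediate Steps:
L(y, I) = -10
S = 10 (S = ((-5 - 3) + 6)*(-5) = (-8 + 6)*(-5) = -2*(-5) = 10)
D = 5142/3349 (D = -41136*(-1/26792) = 5142/3349 ≈ 1.5354)
U = 4761 (U = (-79 + 10)² = (-69)² = 4761)
(D + L(-34, -113))/(30837 + U) = (5142/3349 - 10)/(30837 + 4761) = -28348/3349/35598 = -28348/3349*1/35598 = -14174/59608851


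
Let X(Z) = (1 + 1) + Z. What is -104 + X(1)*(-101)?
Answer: -407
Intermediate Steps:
X(Z) = 2 + Z
-104 + X(1)*(-101) = -104 + (2 + 1)*(-101) = -104 + 3*(-101) = -104 - 303 = -407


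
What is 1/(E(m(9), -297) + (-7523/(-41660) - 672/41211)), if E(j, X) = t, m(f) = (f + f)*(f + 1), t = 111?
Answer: 572283420/63617471231 ≈ 0.0089957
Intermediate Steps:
m(f) = 2*f*(1 + f) (m(f) = (2*f)*(1 + f) = 2*f*(1 + f))
E(j, X) = 111
1/(E(m(9), -297) + (-7523/(-41660) - 672/41211)) = 1/(111 + (-7523/(-41660) - 672/41211)) = 1/(111 + (-7523*(-1/41660) - 672*1/41211)) = 1/(111 + (7523/41660 - 224/13737)) = 1/(111 + 94011611/572283420) = 1/(63617471231/572283420) = 572283420/63617471231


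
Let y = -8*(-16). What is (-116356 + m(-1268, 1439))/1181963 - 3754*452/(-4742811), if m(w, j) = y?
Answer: 1454316837196/5605827117993 ≈ 0.25943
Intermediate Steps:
y = 128
m(w, j) = 128
(-116356 + m(-1268, 1439))/1181963 - 3754*452/(-4742811) = (-116356 + 128)/1181963 - 3754*452/(-4742811) = -116228*1/1181963 - 1696808*(-1/4742811) = -116228/1181963 + 1696808/4742811 = 1454316837196/5605827117993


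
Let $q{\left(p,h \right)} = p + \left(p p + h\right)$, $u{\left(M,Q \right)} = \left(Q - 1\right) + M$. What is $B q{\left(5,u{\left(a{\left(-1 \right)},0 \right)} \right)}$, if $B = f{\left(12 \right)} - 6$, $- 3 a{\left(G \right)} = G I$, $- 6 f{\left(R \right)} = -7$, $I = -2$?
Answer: $- \frac{2465}{18} \approx -136.94$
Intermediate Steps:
$f{\left(R \right)} = \frac{7}{6}$ ($f{\left(R \right)} = \left(- \frac{1}{6}\right) \left(-7\right) = \frac{7}{6}$)
$a{\left(G \right)} = \frac{2 G}{3}$ ($a{\left(G \right)} = - \frac{G \left(-2\right)}{3} = - \frac{\left(-2\right) G}{3} = \frac{2 G}{3}$)
$u{\left(M,Q \right)} = -1 + M + Q$ ($u{\left(M,Q \right)} = \left(-1 + Q\right) + M = -1 + M + Q$)
$B = - \frac{29}{6}$ ($B = \frac{7}{6} - 6 = - \frac{29}{6} \approx -4.8333$)
$q{\left(p,h \right)} = h + p + p^{2}$ ($q{\left(p,h \right)} = p + \left(p^{2} + h\right) = p + \left(h + p^{2}\right) = h + p + p^{2}$)
$B q{\left(5,u{\left(a{\left(-1 \right)},0 \right)} \right)} = - \frac{29 \left(\left(-1 + \frac{2}{3} \left(-1\right) + 0\right) + 5 + 5^{2}\right)}{6} = - \frac{29 \left(\left(-1 - \frac{2}{3} + 0\right) + 5 + 25\right)}{6} = - \frac{29 \left(- \frac{5}{3} + 5 + 25\right)}{6} = \left(- \frac{29}{6}\right) \frac{85}{3} = - \frac{2465}{18}$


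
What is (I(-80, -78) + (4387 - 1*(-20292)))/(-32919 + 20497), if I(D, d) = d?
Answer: -24601/12422 ≈ -1.9804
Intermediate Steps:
(I(-80, -78) + (4387 - 1*(-20292)))/(-32919 + 20497) = (-78 + (4387 - 1*(-20292)))/(-32919 + 20497) = (-78 + (4387 + 20292))/(-12422) = (-78 + 24679)*(-1/12422) = 24601*(-1/12422) = -24601/12422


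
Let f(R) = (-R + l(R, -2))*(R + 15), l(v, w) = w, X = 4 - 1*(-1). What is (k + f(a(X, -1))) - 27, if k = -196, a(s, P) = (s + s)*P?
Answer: -183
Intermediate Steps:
X = 5 (X = 4 + 1 = 5)
a(s, P) = 2*P*s (a(s, P) = (2*s)*P = 2*P*s)
f(R) = (-2 - R)*(15 + R) (f(R) = (-R - 2)*(R + 15) = (-2 - R)*(15 + R))
(k + f(a(X, -1))) - 27 = (-196 + (-30 - (2*(-1)*5)² - 34*(-1)*5)) - 27 = (-196 + (-30 - 1*(-10)² - 17*(-10))) - 27 = (-196 + (-30 - 1*100 + 170)) - 27 = (-196 + (-30 - 100 + 170)) - 27 = (-196 + 40) - 27 = -156 - 27 = -183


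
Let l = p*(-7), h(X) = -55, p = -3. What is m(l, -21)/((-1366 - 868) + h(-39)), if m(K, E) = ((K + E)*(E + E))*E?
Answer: 0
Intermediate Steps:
l = 21 (l = -3*(-7) = 21)
m(K, E) = 2*E**2*(E + K) (m(K, E) = ((E + K)*(2*E))*E = (2*E*(E + K))*E = 2*E**2*(E + K))
m(l, -21)/((-1366 - 868) + h(-39)) = (2*(-21)**2*(-21 + 21))/((-1366 - 868) - 55) = (2*441*0)/(-2234 - 55) = 0/(-2289) = 0*(-1/2289) = 0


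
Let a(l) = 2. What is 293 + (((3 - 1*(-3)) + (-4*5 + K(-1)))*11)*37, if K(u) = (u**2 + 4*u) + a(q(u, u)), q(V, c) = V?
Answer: -5812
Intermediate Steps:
K(u) = 2 + u**2 + 4*u (K(u) = (u**2 + 4*u) + 2 = 2 + u**2 + 4*u)
293 + (((3 - 1*(-3)) + (-4*5 + K(-1)))*11)*37 = 293 + (((3 - 1*(-3)) + (-4*5 + (2 + (-1)**2 + 4*(-1))))*11)*37 = 293 + (((3 + 3) + (-20 + (2 + 1 - 4)))*11)*37 = 293 + ((6 + (-20 - 1))*11)*37 = 293 + ((6 - 21)*11)*37 = 293 - 15*11*37 = 293 - 165*37 = 293 - 6105 = -5812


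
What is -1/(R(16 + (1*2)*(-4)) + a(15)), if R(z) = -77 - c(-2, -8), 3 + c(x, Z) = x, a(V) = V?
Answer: 1/57 ≈ 0.017544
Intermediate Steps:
c(x, Z) = -3 + x
R(z) = -72 (R(z) = -77 - (-3 - 2) = -77 - 1*(-5) = -77 + 5 = -72)
-1/(R(16 + (1*2)*(-4)) + a(15)) = -1/(-72 + 15) = -1/(-57) = -1*(-1/57) = 1/57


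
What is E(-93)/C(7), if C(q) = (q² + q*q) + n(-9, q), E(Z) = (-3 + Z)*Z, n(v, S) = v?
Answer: 8928/89 ≈ 100.31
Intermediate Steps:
E(Z) = Z*(-3 + Z)
C(q) = -9 + 2*q² (C(q) = (q² + q*q) - 9 = (q² + q²) - 9 = 2*q² - 9 = -9 + 2*q²)
E(-93)/C(7) = (-93*(-3 - 93))/(-9 + 2*7²) = (-93*(-96))/(-9 + 2*49) = 8928/(-9 + 98) = 8928/89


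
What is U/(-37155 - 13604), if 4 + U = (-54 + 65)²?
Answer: -117/50759 ≈ -0.0023050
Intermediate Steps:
U = 117 (U = -4 + (-54 + 65)² = -4 + 11² = -4 + 121 = 117)
U/(-37155 - 13604) = 117/(-37155 - 13604) = 117/(-50759) = 117*(-1/50759) = -117/50759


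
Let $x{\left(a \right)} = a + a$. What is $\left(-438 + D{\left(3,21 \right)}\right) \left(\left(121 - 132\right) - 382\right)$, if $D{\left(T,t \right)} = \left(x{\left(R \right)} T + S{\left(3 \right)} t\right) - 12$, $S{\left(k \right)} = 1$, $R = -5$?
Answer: $180387$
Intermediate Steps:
$x{\left(a \right)} = 2 a$
$D{\left(T,t \right)} = -12 + t - 10 T$ ($D{\left(T,t \right)} = \left(2 \left(-5\right) T + 1 t\right) - 12 = \left(- 10 T + t\right) - 12 = \left(t - 10 T\right) - 12 = -12 + t - 10 T$)
$\left(-438 + D{\left(3,21 \right)}\right) \left(\left(121 - 132\right) - 382\right) = \left(-438 - 21\right) \left(\left(121 - 132\right) - 382\right) = \left(-438 - 21\right) \left(-11 - 382\right) = \left(-438 - 21\right) \left(-393\right) = \left(-459\right) \left(-393\right) = 180387$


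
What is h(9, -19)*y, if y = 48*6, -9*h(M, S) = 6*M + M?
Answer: -2016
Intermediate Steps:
h(M, S) = -7*M/9 (h(M, S) = -(6*M + M)/9 = -7*M/9)
y = 288
h(9, -19)*y = -7/9*9*288 = -7*288 = -2016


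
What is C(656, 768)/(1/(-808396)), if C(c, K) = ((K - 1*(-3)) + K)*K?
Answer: -955485268992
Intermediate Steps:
C(c, K) = K*(3 + 2*K) (C(c, K) = ((K + 3) + K)*K = ((3 + K) + K)*K = (3 + 2*K)*K = K*(3 + 2*K))
C(656, 768)/(1/(-808396)) = (768*(3 + 2*768))/(1/(-808396)) = (768*(3 + 1536))/(-1/808396) = (768*1539)*(-808396) = 1181952*(-808396) = -955485268992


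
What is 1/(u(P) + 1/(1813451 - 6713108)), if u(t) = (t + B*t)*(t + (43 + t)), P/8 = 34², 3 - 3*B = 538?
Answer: -4899657/148967037633909377 ≈ -3.2891e-11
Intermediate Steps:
B = -535/3 (B = 1 - ⅓*538 = 1 - 538/3 = -535/3 ≈ -178.33)
P = 9248 (P = 8*34² = 8*1156 = 9248)
u(t) = -532*t*(43 + 2*t)/3 (u(t) = (t - 535*t/3)*(t + (43 + t)) = (-532*t/3)*(43 + 2*t) = -532*t*(43 + 2*t)/3)
1/(u(P) + 1/(1813451 - 6713108)) = 1/(-532/3*9248*(43 + 2*9248) + 1/(1813451 - 6713108)) = 1/(-532/3*9248*(43 + 18496) + 1/(-4899657)) = 1/(-532/3*9248*18539 - 1/4899657) = 1/(-91210693504/3 - 1/4899657) = 1/(-148967037633909377/4899657) = -4899657/148967037633909377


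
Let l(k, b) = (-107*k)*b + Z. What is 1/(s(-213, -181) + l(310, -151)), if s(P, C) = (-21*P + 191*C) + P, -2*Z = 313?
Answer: 2/9956405 ≈ 2.0088e-7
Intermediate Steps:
Z = -313/2 (Z = -½*313 = -313/2 ≈ -156.50)
l(k, b) = -313/2 - 107*b*k (l(k, b) = (-107*k)*b - 313/2 = -107*b*k - 313/2 = -313/2 - 107*b*k)
s(P, C) = -20*P + 191*C
1/(s(-213, -181) + l(310, -151)) = 1/((-20*(-213) + 191*(-181)) + (-313/2 - 107*(-151)*310)) = 1/((4260 - 34571) + (-313/2 + 5008670)) = 1/(-30311 + 10017027/2) = 1/(9956405/2) = 2/9956405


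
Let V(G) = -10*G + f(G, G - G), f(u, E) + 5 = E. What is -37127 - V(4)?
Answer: -37082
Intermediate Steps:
f(u, E) = -5 + E
V(G) = -5 - 10*G (V(G) = -10*G + (-5 + (G - G)) = -10*G + (-5 + 0) = -10*G - 5 = -5 - 10*G)
-37127 - V(4) = -37127 - (-5 - 10*4) = -37127 - (-5 - 40) = -37127 - 1*(-45) = -37127 + 45 = -37082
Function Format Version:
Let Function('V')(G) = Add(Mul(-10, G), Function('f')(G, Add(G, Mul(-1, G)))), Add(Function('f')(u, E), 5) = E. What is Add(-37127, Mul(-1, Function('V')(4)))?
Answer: -37082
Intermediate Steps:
Function('f')(u, E) = Add(-5, E)
Function('V')(G) = Add(-5, Mul(-10, G)) (Function('V')(G) = Add(Mul(-10, G), Add(-5, Add(G, Mul(-1, G)))) = Add(Mul(-10, G), Add(-5, 0)) = Add(Mul(-10, G), -5) = Add(-5, Mul(-10, G)))
Add(-37127, Mul(-1, Function('V')(4))) = Add(-37127, Mul(-1, Add(-5, Mul(-10, 4)))) = Add(-37127, Mul(-1, Add(-5, -40))) = Add(-37127, Mul(-1, -45)) = Add(-37127, 45) = -37082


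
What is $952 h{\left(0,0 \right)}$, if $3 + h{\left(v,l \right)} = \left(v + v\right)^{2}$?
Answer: $-2856$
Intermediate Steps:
$h{\left(v,l \right)} = -3 + 4 v^{2}$ ($h{\left(v,l \right)} = -3 + \left(v + v\right)^{2} = -3 + \left(2 v\right)^{2} = -3 + 4 v^{2}$)
$952 h{\left(0,0 \right)} = 952 \left(-3 + 4 \cdot 0^{2}\right) = 952 \left(-3 + 4 \cdot 0\right) = 952 \left(-3 + 0\right) = 952 \left(-3\right) = -2856$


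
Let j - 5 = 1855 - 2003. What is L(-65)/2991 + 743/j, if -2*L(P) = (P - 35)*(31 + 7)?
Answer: -1950613/427713 ≈ -4.5606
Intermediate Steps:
L(P) = 665 - 19*P (L(P) = -(P - 35)*(31 + 7)/2 = -(-35 + P)*38/2 = -(-1330 + 38*P)/2 = 665 - 19*P)
j = -143 (j = 5 + (1855 - 2003) = 5 - 148 = -143)
L(-65)/2991 + 743/j = (665 - 19*(-65))/2991 + 743/(-143) = (665 + 1235)*(1/2991) + 743*(-1/143) = 1900*(1/2991) - 743/143 = 1900/2991 - 743/143 = -1950613/427713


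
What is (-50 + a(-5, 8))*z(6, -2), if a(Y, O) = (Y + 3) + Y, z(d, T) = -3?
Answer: 171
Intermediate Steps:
a(Y, O) = 3 + 2*Y (a(Y, O) = (3 + Y) + Y = 3 + 2*Y)
(-50 + a(-5, 8))*z(6, -2) = (-50 + (3 + 2*(-5)))*(-3) = (-50 + (3 - 10))*(-3) = (-50 - 7)*(-3) = -57*(-3) = 171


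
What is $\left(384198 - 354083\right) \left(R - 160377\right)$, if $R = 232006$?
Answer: $2157107335$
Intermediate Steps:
$\left(384198 - 354083\right) \left(R - 160377\right) = \left(384198 - 354083\right) \left(232006 - 160377\right) = 30115 \cdot 71629 = 2157107335$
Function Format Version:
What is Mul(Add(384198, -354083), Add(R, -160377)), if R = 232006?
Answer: 2157107335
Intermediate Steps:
Mul(Add(384198, -354083), Add(R, -160377)) = Mul(Add(384198, -354083), Add(232006, -160377)) = Mul(30115, 71629) = 2157107335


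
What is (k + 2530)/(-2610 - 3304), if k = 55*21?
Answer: -3685/5914 ≈ -0.62310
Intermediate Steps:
k = 1155
(k + 2530)/(-2610 - 3304) = (1155 + 2530)/(-2610 - 3304) = 3685/(-5914) = 3685*(-1/5914) = -3685/5914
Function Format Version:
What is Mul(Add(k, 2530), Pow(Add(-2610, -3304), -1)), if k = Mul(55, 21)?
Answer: Rational(-3685, 5914) ≈ -0.62310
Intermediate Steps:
k = 1155
Mul(Add(k, 2530), Pow(Add(-2610, -3304), -1)) = Mul(Add(1155, 2530), Pow(Add(-2610, -3304), -1)) = Mul(3685, Pow(-5914, -1)) = Mul(3685, Rational(-1, 5914)) = Rational(-3685, 5914)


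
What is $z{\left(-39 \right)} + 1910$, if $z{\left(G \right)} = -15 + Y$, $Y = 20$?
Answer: $1915$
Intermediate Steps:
$z{\left(G \right)} = 5$ ($z{\left(G \right)} = -15 + 20 = 5$)
$z{\left(-39 \right)} + 1910 = 5 + 1910 = 1915$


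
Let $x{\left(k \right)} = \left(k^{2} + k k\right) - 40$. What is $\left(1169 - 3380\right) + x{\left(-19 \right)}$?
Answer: $-1529$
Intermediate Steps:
$x{\left(k \right)} = -40 + 2 k^{2}$ ($x{\left(k \right)} = \left(k^{2} + k^{2}\right) - 40 = 2 k^{2} - 40 = -40 + 2 k^{2}$)
$\left(1169 - 3380\right) + x{\left(-19 \right)} = \left(1169 - 3380\right) - \left(40 - 2 \left(-19\right)^{2}\right) = -2211 + \left(-40 + 2 \cdot 361\right) = -2211 + \left(-40 + 722\right) = -2211 + 682 = -1529$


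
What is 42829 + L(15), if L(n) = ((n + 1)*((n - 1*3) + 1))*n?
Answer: 45949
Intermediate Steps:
L(n) = n*(1 + n)*(-2 + n) (L(n) = ((1 + n)*((n - 3) + 1))*n = ((1 + n)*((-3 + n) + 1))*n = ((1 + n)*(-2 + n))*n = n*(1 + n)*(-2 + n))
42829 + L(15) = 42829 + 15*(-2 + 15² - 1*15) = 42829 + 15*(-2 + 225 - 15) = 42829 + 15*208 = 42829 + 3120 = 45949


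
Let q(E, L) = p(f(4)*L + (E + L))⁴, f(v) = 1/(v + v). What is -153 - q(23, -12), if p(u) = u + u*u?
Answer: -25344997569/256 ≈ -9.9004e+7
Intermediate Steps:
f(v) = 1/(2*v)
p(u) = u + u²
q(E, L) = (E + 9*L/8)⁴*(1 + E + 9*L/8)⁴ (q(E, L) = ((((½)/4)*L + (E + L))*(1 + (((½)/4)*L + (E + L))))⁴ = ((((½)*(¼))*L + (E + L))*(1 + (((½)*(¼))*L + (E + L))))⁴ = ((L/8 + (E + L))*(1 + (L/8 + (E + L))))⁴ = ((E + 9*L/8)*(1 + (E + 9*L/8)))⁴ = ((E + 9*L/8)*(1 + E + 9*L/8))⁴ = (E + 9*L/8)⁴*(1 + E + 9*L/8)⁴)
-153 - q(23, -12) = -153 - (8*23 + 9*(-12))⁴*(8 + 8*23 + 9*(-12))⁴/16777216 = -153 - (184 - 108)⁴*(8 + 184 - 108)⁴/16777216 = -153 - 76⁴*84⁴/16777216 = -153 - 33362176*49787136/16777216 = -153 - 1*25344958401/256 = -153 - 25344958401/256 = -25344997569/256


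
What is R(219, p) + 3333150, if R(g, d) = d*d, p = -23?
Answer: 3333679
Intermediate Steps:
R(g, d) = d**2
R(219, p) + 3333150 = (-23)**2 + 3333150 = 529 + 3333150 = 3333679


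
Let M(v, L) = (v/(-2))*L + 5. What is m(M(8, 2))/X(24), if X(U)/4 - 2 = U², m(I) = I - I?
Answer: 0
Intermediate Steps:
M(v, L) = 5 - L*v/2 (M(v, L) = (v*(-½))*L + 5 = (-v/2)*L + 5 = -L*v/2 + 5 = 5 - L*v/2)
m(I) = 0
X(U) = 8 + 4*U²
m(M(8, 2))/X(24) = 0/(8 + 4*24²) = 0/(8 + 4*576) = 0/(8 + 2304) = 0/2312 = 0*(1/2312) = 0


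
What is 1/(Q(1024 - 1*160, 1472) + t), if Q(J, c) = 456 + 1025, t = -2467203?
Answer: -1/2465722 ≈ -4.0556e-7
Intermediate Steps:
Q(J, c) = 1481
1/(Q(1024 - 1*160, 1472) + t) = 1/(1481 - 2467203) = 1/(-2465722) = -1/2465722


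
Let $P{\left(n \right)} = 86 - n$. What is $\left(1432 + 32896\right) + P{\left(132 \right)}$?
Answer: $34282$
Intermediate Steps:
$\left(1432 + 32896\right) + P{\left(132 \right)} = \left(1432 + 32896\right) + \left(86 - 132\right) = 34328 + \left(86 - 132\right) = 34328 - 46 = 34282$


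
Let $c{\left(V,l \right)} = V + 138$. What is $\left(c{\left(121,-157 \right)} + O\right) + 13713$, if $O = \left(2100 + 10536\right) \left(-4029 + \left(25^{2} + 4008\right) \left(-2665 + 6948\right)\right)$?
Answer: $250687007932$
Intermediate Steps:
$c{\left(V,l \right)} = 138 + V$
$O = 250686993960$ ($O = 12636 \left(-4029 + \left(625 + 4008\right) 4283\right) = 12636 \left(-4029 + 4633 \cdot 4283\right) = 12636 \left(-4029 + 19843139\right) = 12636 \cdot 19839110 = 250686993960$)
$\left(c{\left(121,-157 \right)} + O\right) + 13713 = \left(\left(138 + 121\right) + 250686993960\right) + 13713 = \left(259 + 250686993960\right) + 13713 = 250686994219 + 13713 = 250687007932$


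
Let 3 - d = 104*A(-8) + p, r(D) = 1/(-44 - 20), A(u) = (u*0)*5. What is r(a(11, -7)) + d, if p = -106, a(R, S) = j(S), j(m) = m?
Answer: 6975/64 ≈ 108.98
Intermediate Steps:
a(R, S) = S
A(u) = 0 (A(u) = 0*5 = 0)
r(D) = -1/64 (r(D) = 1/(-64) = -1/64)
d = 109 (d = 3 - (104*0 - 106) = 3 - (0 - 106) = 3 - 1*(-106) = 3 + 106 = 109)
r(a(11, -7)) + d = -1/64 + 109 = 6975/64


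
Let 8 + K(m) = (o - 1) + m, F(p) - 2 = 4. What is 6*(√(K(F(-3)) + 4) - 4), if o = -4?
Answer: -24 + 6*I*√3 ≈ -24.0 + 10.392*I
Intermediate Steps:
F(p) = 6 (F(p) = 2 + 4 = 6)
K(m) = -13 + m (K(m) = -8 + ((-4 - 1) + m) = -8 + (-5 + m) = -13 + m)
6*(√(K(F(-3)) + 4) - 4) = 6*(√((-13 + 6) + 4) - 4) = 6*(√(-7 + 4) - 4) = 6*(√(-3) - 4) = 6*(I*√3 - 4) = 6*(-4 + I*√3) = -24 + 6*I*√3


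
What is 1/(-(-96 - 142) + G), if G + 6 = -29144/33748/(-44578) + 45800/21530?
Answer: 404876586829/94792655489647 ≈ 0.0042712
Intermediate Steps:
G = -1567972175655/404876586829 (G = -6 + (-29144/33748/(-44578) + 45800/21530) = -6 + (-29144*1/33748*(-1/44578) + 45800*(1/21530)) = -6 + (-7286/8437*(-1/44578) + 4580/2153) = -6 + (3643/188052293 + 4580/2153) = -6 + 861287345319/404876586829 = -1567972175655/404876586829 ≈ -3.8727)
1/(-(-96 - 142) + G) = 1/(-(-96 - 142) - 1567972175655/404876586829) = 1/(-1*(-238) - 1567972175655/404876586829) = 1/(238 - 1567972175655/404876586829) = 1/(94792655489647/404876586829) = 404876586829/94792655489647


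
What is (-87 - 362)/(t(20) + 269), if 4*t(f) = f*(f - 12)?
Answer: -449/309 ≈ -1.4531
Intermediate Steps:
t(f) = f*(-12 + f)/4 (t(f) = (f*(f - 12))/4 = (f*(-12 + f))/4 = f*(-12 + f)/4)
(-87 - 362)/(t(20) + 269) = (-87 - 362)/((1/4)*20*(-12 + 20) + 269) = -449/((1/4)*20*8 + 269) = -449/(40 + 269) = -449/309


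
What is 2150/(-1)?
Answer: -2150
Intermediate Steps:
2150/(-1) = 2150*(-1) = -2150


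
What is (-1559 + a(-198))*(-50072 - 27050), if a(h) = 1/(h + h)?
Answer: 23806211765/198 ≈ 1.2023e+8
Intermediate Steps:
a(h) = 1/(2*h)
(-1559 + a(-198))*(-50072 - 27050) = (-1559 + (½)/(-198))*(-50072 - 27050) = (-1559 + (½)*(-1/198))*(-77122) = (-1559 - 1/396)*(-77122) = -617365/396*(-77122) = 23806211765/198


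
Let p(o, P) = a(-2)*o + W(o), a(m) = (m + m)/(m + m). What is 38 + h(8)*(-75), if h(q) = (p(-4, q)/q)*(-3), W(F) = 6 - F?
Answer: 827/4 ≈ 206.75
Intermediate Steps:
a(m) = 1 (a(m) = (2*m)/((2*m)) = (2*m)*(1/(2*m)) = 1)
p(o, P) = 6 (p(o, P) = 1*o + (6 - o) = o + (6 - o) = 6)
h(q) = -18/q (h(q) = (6/q)*(-3) = -18/q)
38 + h(8)*(-75) = 38 - 18/8*(-75) = 38 - 18*⅛*(-75) = 38 - 9/4*(-75) = 38 + 675/4 = 827/4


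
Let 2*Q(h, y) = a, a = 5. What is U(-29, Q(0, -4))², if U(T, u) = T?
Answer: 841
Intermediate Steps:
Q(h, y) = 5/2 (Q(h, y) = (½)*5 = 5/2)
U(-29, Q(0, -4))² = (-29)² = 841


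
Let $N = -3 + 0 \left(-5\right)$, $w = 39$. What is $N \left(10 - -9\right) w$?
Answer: $-2223$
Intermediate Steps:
$N = -3$ ($N = -3 + 0 = -3$)
$N \left(10 - -9\right) w = - 3 \left(10 - -9\right) 39 = - 3 \left(10 + 9\right) 39 = \left(-3\right) 19 \cdot 39 = \left(-57\right) 39 = -2223$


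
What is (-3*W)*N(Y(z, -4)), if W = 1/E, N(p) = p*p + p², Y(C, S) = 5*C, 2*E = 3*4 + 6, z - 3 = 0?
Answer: -150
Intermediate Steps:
z = 3 (z = 3 + 0 = 3)
E = 9 (E = (3*4 + 6)/2 = (12 + 6)/2 = (½)*18 = 9)
N(p) = 2*p² (N(p) = p² + p² = 2*p²)
W = ⅑ (W = 1/9 = ⅑ ≈ 0.11111)
(-3*W)*N(Y(z, -4)) = (-3*⅑)*(2*(5*3)²) = -2*15²/3 = -2*225/3 = -⅓*450 = -150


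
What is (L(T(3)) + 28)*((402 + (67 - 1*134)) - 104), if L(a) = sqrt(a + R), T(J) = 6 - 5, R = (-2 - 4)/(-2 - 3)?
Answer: 6468 + 231*sqrt(55)/5 ≈ 6810.6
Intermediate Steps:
R = 6/5 (R = -6/(-5) = -6*(-1/5) = 6/5 ≈ 1.2000)
T(J) = 1
L(a) = sqrt(6/5 + a) (L(a) = sqrt(a + 6/5) = sqrt(6/5 + a))
(L(T(3)) + 28)*((402 + (67 - 1*134)) - 104) = (sqrt(30 + 25*1)/5 + 28)*((402 + (67 - 1*134)) - 104) = (sqrt(30 + 25)/5 + 28)*((402 + (67 - 134)) - 104) = (sqrt(55)/5 + 28)*((402 - 67) - 104) = (28 + sqrt(55)/5)*(335 - 104) = (28 + sqrt(55)/5)*231 = 6468 + 231*sqrt(55)/5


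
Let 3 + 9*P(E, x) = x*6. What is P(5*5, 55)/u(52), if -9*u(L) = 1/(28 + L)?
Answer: -26160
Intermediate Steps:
P(E, x) = -⅓ + 2*x/3 (P(E, x) = -⅓ + (x*6)/9 = -⅓ + (6*x)/9 = -⅓ + 2*x/3)
u(L) = -1/(9*(28 + L))
P(5*5, 55)/u(52) = (-⅓ + (⅔)*55)/((-1/(252 + 9*52))) = (-⅓ + 110/3)/((-1/(252 + 468))) = 109/(3*((-1/720))) = 109/(3*((-1*1/720))) = 109/(3*(-1/720)) = (109/3)*(-720) = -26160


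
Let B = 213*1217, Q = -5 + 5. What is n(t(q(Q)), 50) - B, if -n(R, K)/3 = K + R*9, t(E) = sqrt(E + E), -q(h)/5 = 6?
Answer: -259371 - 54*I*sqrt(15) ≈ -2.5937e+5 - 209.14*I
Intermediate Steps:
Q = 0
q(h) = -30 (q(h) = -5*6 = -30)
t(E) = sqrt(2)*sqrt(E) (t(E) = sqrt(2*E) = sqrt(2)*sqrt(E))
n(R, K) = -27*R - 3*K (n(R, K) = -3*(K + R*9) = -3*(K + 9*R) = -27*R - 3*K)
B = 259221
n(t(q(Q)), 50) - B = (-27*sqrt(2)*sqrt(-30) - 3*50) - 1*259221 = (-27*sqrt(2)*I*sqrt(30) - 150) - 259221 = (-54*I*sqrt(15) - 150) - 259221 = (-150 - 54*I*sqrt(15)) - 259221 = -259371 - 54*I*sqrt(15)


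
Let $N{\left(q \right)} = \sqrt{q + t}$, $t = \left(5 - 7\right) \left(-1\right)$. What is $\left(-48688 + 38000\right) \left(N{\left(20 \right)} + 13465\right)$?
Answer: $-143913920 - 10688 \sqrt{22} \approx -1.4396 \cdot 10^{8}$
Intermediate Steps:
$t = 2$ ($t = \left(-2\right) \left(-1\right) = 2$)
$N{\left(q \right)} = \sqrt{2 + q}$ ($N{\left(q \right)} = \sqrt{q + 2} = \sqrt{2 + q}$)
$\left(-48688 + 38000\right) \left(N{\left(20 \right)} + 13465\right) = \left(-48688 + 38000\right) \left(\sqrt{2 + 20} + 13465\right) = - 10688 \left(\sqrt{22} + 13465\right) = - 10688 \left(13465 + \sqrt{22}\right) = -143913920 - 10688 \sqrt{22}$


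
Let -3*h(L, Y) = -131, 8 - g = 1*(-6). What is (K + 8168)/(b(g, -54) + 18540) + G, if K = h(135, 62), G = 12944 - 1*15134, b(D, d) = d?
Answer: -9340645/4266 ≈ -2189.6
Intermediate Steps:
g = 14 (g = 8 - (-6) = 8 - 1*(-6) = 8 + 6 = 14)
h(L, Y) = 131/3 (h(L, Y) = -⅓*(-131) = 131/3)
G = -2190 (G = 12944 - 15134 = -2190)
K = 131/3 ≈ 43.667
(K + 8168)/(b(g, -54) + 18540) + G = (131/3 + 8168)/(-54 + 18540) - 2190 = (24635/3)/18486 - 2190 = (24635/3)*(1/18486) - 2190 = 1895/4266 - 2190 = -9340645/4266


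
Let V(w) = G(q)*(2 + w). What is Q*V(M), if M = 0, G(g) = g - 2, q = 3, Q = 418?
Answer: 836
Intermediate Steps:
G(g) = -2 + g
V(w) = 2 + w (V(w) = (-2 + 3)*(2 + w) = 1*(2 + w) = 2 + w)
Q*V(M) = 418*(2 + 0) = 418*2 = 836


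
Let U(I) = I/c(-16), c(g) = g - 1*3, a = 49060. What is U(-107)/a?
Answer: 107/932140 ≈ 0.00011479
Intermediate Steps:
c(g) = -3 + g (c(g) = g - 3 = -3 + g)
U(I) = -I/19 (U(I) = I/(-3 - 16) = I/(-19) = I*(-1/19) = -I/19)
U(-107)/a = -1/19*(-107)/49060 = (107/19)*(1/49060) = 107/932140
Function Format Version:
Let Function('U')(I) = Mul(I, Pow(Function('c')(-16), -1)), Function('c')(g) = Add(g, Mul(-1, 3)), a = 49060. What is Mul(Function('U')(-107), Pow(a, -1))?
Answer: Rational(107, 932140) ≈ 0.00011479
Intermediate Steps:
Function('c')(g) = Add(-3, g) (Function('c')(g) = Add(g, -3) = Add(-3, g))
Function('U')(I) = Mul(Rational(-1, 19), I) (Function('U')(I) = Mul(I, Pow(Add(-3, -16), -1)) = Mul(I, Pow(-19, -1)) = Mul(I, Rational(-1, 19)) = Mul(Rational(-1, 19), I))
Mul(Function('U')(-107), Pow(a, -1)) = Mul(Mul(Rational(-1, 19), -107), Pow(49060, -1)) = Mul(Rational(107, 19), Rational(1, 49060)) = Rational(107, 932140)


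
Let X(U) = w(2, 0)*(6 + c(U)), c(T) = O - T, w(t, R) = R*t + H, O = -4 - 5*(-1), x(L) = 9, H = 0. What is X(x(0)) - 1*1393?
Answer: -1393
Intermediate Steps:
O = 1 (O = -4 + 5 = 1)
w(t, R) = R*t (w(t, R) = R*t + 0 = R*t)
c(T) = 1 - T
X(U) = 0 (X(U) = (0*2)*(6 + (1 - U)) = 0*(7 - U) = 0)
X(x(0)) - 1*1393 = 0 - 1*1393 = 0 - 1393 = -1393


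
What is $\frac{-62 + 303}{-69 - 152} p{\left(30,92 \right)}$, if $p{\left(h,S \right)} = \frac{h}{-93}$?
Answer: $\frac{2410}{6851} \approx 0.35177$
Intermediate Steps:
$p{\left(h,S \right)} = - \frac{h}{93}$ ($p{\left(h,S \right)} = h \left(- \frac{1}{93}\right) = - \frac{h}{93}$)
$\frac{-62 + 303}{-69 - 152} p{\left(30,92 \right)} = \frac{-62 + 303}{-69 - 152} \left(\left(- \frac{1}{93}\right) 30\right) = \frac{241}{-221} \left(- \frac{10}{31}\right) = 241 \left(- \frac{1}{221}\right) \left(- \frac{10}{31}\right) = \left(- \frac{241}{221}\right) \left(- \frac{10}{31}\right) = \frac{2410}{6851}$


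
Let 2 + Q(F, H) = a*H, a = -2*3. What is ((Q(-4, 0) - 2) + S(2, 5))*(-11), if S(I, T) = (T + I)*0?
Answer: 44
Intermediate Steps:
a = -6
S(I, T) = 0 (S(I, T) = (I + T)*0 = 0)
Q(F, H) = -2 - 6*H
((Q(-4, 0) - 2) + S(2, 5))*(-11) = (((-2 - 6*0) - 2) + 0)*(-11) = (((-2 + 0) - 2) + 0)*(-11) = ((-2 - 2) + 0)*(-11) = (-4 + 0)*(-11) = -4*(-11) = 44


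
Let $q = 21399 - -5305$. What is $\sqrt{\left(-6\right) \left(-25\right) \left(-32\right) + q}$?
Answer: $148$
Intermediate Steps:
$q = 26704$ ($q = 21399 + 5305 = 26704$)
$\sqrt{\left(-6\right) \left(-25\right) \left(-32\right) + q} = \sqrt{\left(-6\right) \left(-25\right) \left(-32\right) + 26704} = \sqrt{150 \left(-32\right) + 26704} = \sqrt{-4800 + 26704} = \sqrt{21904} = 148$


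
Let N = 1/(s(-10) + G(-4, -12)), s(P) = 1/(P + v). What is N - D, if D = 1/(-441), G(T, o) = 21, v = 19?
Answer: 4159/83790 ≈ 0.049636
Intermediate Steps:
D = -1/441 ≈ -0.0022676
s(P) = 1/(19 + P) (s(P) = 1/(P + 19) = 1/(19 + P))
N = 9/190 (N = 1/(1/(19 - 10) + 21) = 1/(1/9 + 21) = 1/(⅑ + 21) = 1/(190/9) = 9/190 ≈ 0.047368)
N - D = 9/190 - 1*(-1/441) = 9/190 + 1/441 = 4159/83790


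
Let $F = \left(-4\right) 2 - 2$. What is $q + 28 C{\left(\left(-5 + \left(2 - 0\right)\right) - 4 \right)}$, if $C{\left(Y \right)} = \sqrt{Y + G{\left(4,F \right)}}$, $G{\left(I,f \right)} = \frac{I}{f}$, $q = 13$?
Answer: $13 + \frac{28 i \sqrt{185}}{5} \approx 13.0 + 76.168 i$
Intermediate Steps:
$F = -10$ ($F = -8 - 2 = -10$)
$C{\left(Y \right)} = \sqrt{- \frac{2}{5} + Y}$ ($C{\left(Y \right)} = \sqrt{Y + \frac{4}{-10}} = \sqrt{Y + 4 \left(- \frac{1}{10}\right)} = \sqrt{Y - \frac{2}{5}} = \sqrt{- \frac{2}{5} + Y}$)
$q + 28 C{\left(\left(-5 + \left(2 - 0\right)\right) - 4 \right)} = 13 + 28 \frac{\sqrt{-10 + 25 \left(\left(-5 + \left(2 - 0\right)\right) - 4\right)}}{5} = 13 + 28 \frac{\sqrt{-10 + 25 \left(\left(-5 + \left(2 + 0\right)\right) - 4\right)}}{5} = 13 + 28 \frac{\sqrt{-10 + 25 \left(\left(-5 + 2\right) - 4\right)}}{5} = 13 + 28 \frac{\sqrt{-10 + 25 \left(-3 - 4\right)}}{5} = 13 + 28 \frac{\sqrt{-10 + 25 \left(-7\right)}}{5} = 13 + 28 \frac{\sqrt{-10 - 175}}{5} = 13 + 28 \frac{\sqrt{-185}}{5} = 13 + 28 \frac{i \sqrt{185}}{5} = 13 + \frac{28 i \sqrt{185}}{5}$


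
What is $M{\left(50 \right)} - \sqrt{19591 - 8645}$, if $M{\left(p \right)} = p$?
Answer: $50 - \sqrt{10946} \approx -54.623$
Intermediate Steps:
$M{\left(50 \right)} - \sqrt{19591 - 8645} = 50 - \sqrt{19591 - 8645} = 50 - \sqrt{10946}$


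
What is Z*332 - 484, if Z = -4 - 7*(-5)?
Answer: 9808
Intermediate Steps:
Z = 31 (Z = -4 + 35 = 31)
Z*332 - 484 = 31*332 - 484 = 10292 - 484 = 9808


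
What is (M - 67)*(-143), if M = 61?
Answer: 858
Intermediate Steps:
(M - 67)*(-143) = (61 - 67)*(-143) = -6*(-143) = 858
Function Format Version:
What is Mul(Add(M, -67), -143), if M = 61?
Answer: 858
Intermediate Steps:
Mul(Add(M, -67), -143) = Mul(Add(61, -67), -143) = Mul(-6, -143) = 858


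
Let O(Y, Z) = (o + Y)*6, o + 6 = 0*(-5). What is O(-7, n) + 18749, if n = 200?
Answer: 18671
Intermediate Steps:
o = -6 (o = -6 + 0*(-5) = -6 + 0 = -6)
O(Y, Z) = -36 + 6*Y (O(Y, Z) = (-6 + Y)*6 = -36 + 6*Y)
O(-7, n) + 18749 = (-36 + 6*(-7)) + 18749 = (-36 - 42) + 18749 = -78 + 18749 = 18671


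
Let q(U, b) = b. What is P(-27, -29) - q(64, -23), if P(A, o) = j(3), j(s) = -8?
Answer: 15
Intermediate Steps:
P(A, o) = -8
P(-27, -29) - q(64, -23) = -8 - 1*(-23) = -8 + 23 = 15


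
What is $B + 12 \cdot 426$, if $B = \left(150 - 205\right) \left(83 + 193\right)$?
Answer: $-10068$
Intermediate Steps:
$B = -15180$ ($B = \left(-55\right) 276 = -15180$)
$B + 12 \cdot 426 = -15180 + 12 \cdot 426 = -15180 + 5112 = -10068$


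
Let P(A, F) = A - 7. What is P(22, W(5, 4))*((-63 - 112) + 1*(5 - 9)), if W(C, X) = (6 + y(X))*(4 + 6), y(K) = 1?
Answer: -2685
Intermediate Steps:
W(C, X) = 70 (W(C, X) = (6 + 1)*(4 + 6) = 7*10 = 70)
P(A, F) = -7 + A
P(22, W(5, 4))*((-63 - 112) + 1*(5 - 9)) = (-7 + 22)*((-63 - 112) + 1*(5 - 9)) = 15*(-175 + 1*(-4)) = 15*(-175 - 4) = 15*(-179) = -2685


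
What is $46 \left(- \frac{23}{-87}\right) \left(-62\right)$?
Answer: $- \frac{65596}{87} \approx -753.98$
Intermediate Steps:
$46 \left(- \frac{23}{-87}\right) \left(-62\right) = 46 \left(\left(-23\right) \left(- \frac{1}{87}\right)\right) \left(-62\right) = 46 \cdot \frac{23}{87} \left(-62\right) = \frac{1058}{87} \left(-62\right) = - \frac{65596}{87}$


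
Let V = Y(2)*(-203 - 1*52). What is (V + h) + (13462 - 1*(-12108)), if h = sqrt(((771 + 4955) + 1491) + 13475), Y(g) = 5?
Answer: 24295 + 2*sqrt(5173) ≈ 24439.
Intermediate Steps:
h = 2*sqrt(5173) (h = sqrt((5726 + 1491) + 13475) = sqrt(7217 + 13475) = sqrt(20692) = 2*sqrt(5173) ≈ 143.85)
V = -1275 (V = 5*(-203 - 1*52) = 5*(-203 - 52) = 5*(-255) = -1275)
(V + h) + (13462 - 1*(-12108)) = (-1275 + 2*sqrt(5173)) + (13462 - 1*(-12108)) = (-1275 + 2*sqrt(5173)) + (13462 + 12108) = (-1275 + 2*sqrt(5173)) + 25570 = 24295 + 2*sqrt(5173)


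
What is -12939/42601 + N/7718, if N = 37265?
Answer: 1487663063/328794518 ≈ 4.5246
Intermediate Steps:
-12939/42601 + N/7718 = -12939/42601 + 37265/7718 = 1487663063/328794518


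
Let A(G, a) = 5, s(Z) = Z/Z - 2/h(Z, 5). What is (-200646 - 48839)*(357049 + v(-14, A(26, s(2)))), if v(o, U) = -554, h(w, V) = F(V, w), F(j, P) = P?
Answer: -88940155075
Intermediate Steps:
h(w, V) = w
s(Z) = 1 - 2/Z (s(Z) = Z/Z - 2/Z = 1 - 2/Z)
(-200646 - 48839)*(357049 + v(-14, A(26, s(2)))) = (-200646 - 48839)*(357049 - 554) = -249485*356495 = -88940155075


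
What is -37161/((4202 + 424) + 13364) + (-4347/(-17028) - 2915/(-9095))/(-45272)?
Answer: -2894966767909943/1401472820698720 ≈ -2.0657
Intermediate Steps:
-37161/((4202 + 424) + 13364) + (-4347/(-17028) - 2915/(-9095))/(-45272) = -37161/(4626 + 13364) + (-4347*(-1/17028) - 2915*(-1/9095))*(-1/45272) = -37161/17990 + (483/1892 + 583/1819)*(-1/45272) = -37161*1/17990 + (1981613/3441548)*(-1/45272) = -37161/17990 - 1981613/155805761056 = -2894966767909943/1401472820698720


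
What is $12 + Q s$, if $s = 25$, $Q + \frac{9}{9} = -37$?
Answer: $-938$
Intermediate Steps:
$Q = -38$ ($Q = -1 - 37 = -38$)
$12 + Q s = 12 - 950 = -938$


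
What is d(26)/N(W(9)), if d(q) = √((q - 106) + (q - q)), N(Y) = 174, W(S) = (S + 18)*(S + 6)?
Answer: 2*I*√5/87 ≈ 0.051404*I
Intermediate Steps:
W(S) = (6 + S)*(18 + S) (W(S) = (18 + S)*(6 + S) = (6 + S)*(18 + S))
d(q) = √(-106 + q) (d(q) = √((-106 + q) + 0) = √(-106 + q))
d(26)/N(W(9)) = √(-106 + 26)/174 = √(-80)*(1/174) = (4*I*√5)*(1/174) = 2*I*√5/87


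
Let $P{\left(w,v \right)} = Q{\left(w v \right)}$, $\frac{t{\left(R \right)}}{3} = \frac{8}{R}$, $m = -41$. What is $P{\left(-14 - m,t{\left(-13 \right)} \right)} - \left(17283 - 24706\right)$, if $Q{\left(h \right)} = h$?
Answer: $\frac{95851}{13} \approx 7373.2$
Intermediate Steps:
$t{\left(R \right)} = \frac{24}{R}$ ($t{\left(R \right)} = 3 \frac{8}{R} = \frac{24}{R}$)
$P{\left(w,v \right)} = v w$ ($P{\left(w,v \right)} = w v = v w$)
$P{\left(-14 - m,t{\left(-13 \right)} \right)} - \left(17283 - 24706\right) = \frac{24}{-13} \left(-14 - -41\right) - \left(17283 - 24706\right) = 24 \left(- \frac{1}{13}\right) \left(-14 + 41\right) - \left(17283 - 24706\right) = \left(- \frac{24}{13}\right) 27 - -7423 = - \frac{648}{13} + 7423 = \frac{95851}{13}$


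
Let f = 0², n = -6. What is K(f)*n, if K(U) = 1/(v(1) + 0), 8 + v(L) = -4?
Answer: ½ ≈ 0.50000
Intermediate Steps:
f = 0
v(L) = -12 (v(L) = -8 - 4 = -12)
K(U) = -1/12 (K(U) = 1/(-12 + 0) = 1/(-12) = -1/12)
K(f)*n = -1/12*(-6) = ½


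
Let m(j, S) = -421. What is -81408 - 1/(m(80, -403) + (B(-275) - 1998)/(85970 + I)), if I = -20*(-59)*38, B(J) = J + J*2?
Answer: -4483450466054/55073833 ≈ -81408.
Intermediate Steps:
B(J) = 3*J (B(J) = J + 2*J = 3*J)
I = 44840 (I = 1180*38 = 44840)
-81408 - 1/(m(80, -403) + (B(-275) - 1998)/(85970 + I)) = -81408 - 1/(-421 + (3*(-275) - 1998)/(85970 + 44840)) = -81408 - 1/(-421 + (-825 - 1998)/130810) = -81408 - 1/(-421 - 2823*1/130810) = -81408 - 1/(-421 - 2823/130810) = -81408 - 1/(-55073833/130810) = -81408 - 1*(-130810/55073833) = -81408 + 130810/55073833 = -4483450466054/55073833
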